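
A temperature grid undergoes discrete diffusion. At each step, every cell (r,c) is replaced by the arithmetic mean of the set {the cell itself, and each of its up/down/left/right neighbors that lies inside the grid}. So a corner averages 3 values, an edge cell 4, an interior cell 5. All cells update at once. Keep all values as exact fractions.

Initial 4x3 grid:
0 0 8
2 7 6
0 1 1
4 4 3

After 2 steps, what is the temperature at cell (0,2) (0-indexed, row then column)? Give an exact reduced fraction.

Answer: 167/36

Derivation:
Step 1: cell (0,2) = 14/3
Step 2: cell (0,2) = 167/36
Full grid after step 2:
  20/9 737/240 167/36
  59/30 173/50 967/240
  139/60 133/50 811/240
  89/36 41/15 101/36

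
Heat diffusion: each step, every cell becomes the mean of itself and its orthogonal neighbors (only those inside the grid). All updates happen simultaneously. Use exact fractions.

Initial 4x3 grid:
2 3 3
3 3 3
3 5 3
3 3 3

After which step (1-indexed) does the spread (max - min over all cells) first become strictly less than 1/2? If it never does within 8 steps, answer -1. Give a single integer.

Answer: 3

Derivation:
Step 1: max=7/2, min=8/3, spread=5/6
Step 2: max=173/50, min=49/18, spread=166/225
Step 3: max=8011/2400, min=41951/14400, spread=1223/2880
  -> spread < 1/2 first at step 3
Step 4: max=71351/21600, min=381791/129600, spread=9263/25920
Step 5: max=28310371/8640000, min=23419999/7776000, spread=20593349/77760000
Step 6: max=253411961/77760000, min=1414926041/466560000, spread=4221829/18662400
Step 7: max=100717517851/31104000000, min=85687638019/27993600000, spread=49581280469/279936000000
Step 8: max=902876810141/279936000000, min=5166575323721/1679616000000, spread=2005484297/13436928000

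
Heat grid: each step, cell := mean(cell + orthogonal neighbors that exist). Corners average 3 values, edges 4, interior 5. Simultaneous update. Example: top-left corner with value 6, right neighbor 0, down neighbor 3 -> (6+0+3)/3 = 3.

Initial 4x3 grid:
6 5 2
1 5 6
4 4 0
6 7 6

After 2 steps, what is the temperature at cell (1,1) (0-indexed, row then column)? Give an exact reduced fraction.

Step 1: cell (1,1) = 21/5
Step 2: cell (1,1) = 399/100
Full grid after step 2:
  25/6 511/120 145/36
  319/80 399/100 947/240
  209/48 217/50 187/48
  91/18 79/16 169/36

Answer: 399/100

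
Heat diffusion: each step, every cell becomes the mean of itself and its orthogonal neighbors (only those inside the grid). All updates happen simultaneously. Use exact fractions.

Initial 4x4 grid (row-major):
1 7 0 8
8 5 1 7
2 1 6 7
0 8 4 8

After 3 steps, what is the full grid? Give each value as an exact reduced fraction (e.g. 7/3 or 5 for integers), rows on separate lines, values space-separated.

After step 1:
  16/3 13/4 4 5
  4 22/5 19/5 23/4
  11/4 22/5 19/5 7
  10/3 13/4 13/2 19/3
After step 2:
  151/36 1019/240 321/80 59/12
  989/240 397/100 87/20 431/80
  869/240 93/25 51/10 1373/240
  28/9 1049/240 1193/240 119/18
After step 3:
  2261/540 29561/7200 701/160 859/180
  28631/7200 3061/750 1141/250 163/32
  26231/7200 12469/3000 14317/3000 1643/288
  3997/1080 29111/7200 7579/1440 6229/1080

Answer: 2261/540 29561/7200 701/160 859/180
28631/7200 3061/750 1141/250 163/32
26231/7200 12469/3000 14317/3000 1643/288
3997/1080 29111/7200 7579/1440 6229/1080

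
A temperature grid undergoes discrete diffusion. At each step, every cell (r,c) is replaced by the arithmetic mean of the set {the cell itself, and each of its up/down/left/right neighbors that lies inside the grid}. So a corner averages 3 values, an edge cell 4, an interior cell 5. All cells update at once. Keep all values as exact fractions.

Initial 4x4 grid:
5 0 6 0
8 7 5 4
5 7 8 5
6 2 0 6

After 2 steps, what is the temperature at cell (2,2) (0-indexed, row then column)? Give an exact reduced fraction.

Step 1: cell (2,2) = 5
Step 2: cell (2,2) = 531/100
Full grid after step 2:
  181/36 1019/240 199/48 115/36
  1349/240 559/100 453/100 223/48
  1373/240 529/100 531/100 215/48
  175/36 1073/240 197/48 161/36

Answer: 531/100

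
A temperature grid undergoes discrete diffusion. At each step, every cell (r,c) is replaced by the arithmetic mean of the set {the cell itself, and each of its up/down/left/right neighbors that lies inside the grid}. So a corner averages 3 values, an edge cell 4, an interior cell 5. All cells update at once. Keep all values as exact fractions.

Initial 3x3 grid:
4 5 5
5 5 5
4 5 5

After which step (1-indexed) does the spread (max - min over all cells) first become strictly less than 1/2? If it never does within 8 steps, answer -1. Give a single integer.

Answer: 2

Derivation:
Step 1: max=5, min=9/2, spread=1/2
Step 2: max=5, min=167/36, spread=13/36
  -> spread < 1/2 first at step 2
Step 3: max=709/144, min=6763/1440, spread=109/480
Step 4: max=17639/3600, min=122971/25920, spread=20149/129600
Step 5: max=2523509/518400, min=24690067/5184000, spread=545023/5184000
Step 6: max=31468763/6480000, min=1487816249/311040000, spread=36295/497664
Step 7: max=7531864169/1555200000, min=89426829403/18662400000, spread=305773/5971968
Step 8: max=75217424503/15552000000, min=5375405329841/1119744000000, spread=2575951/71663616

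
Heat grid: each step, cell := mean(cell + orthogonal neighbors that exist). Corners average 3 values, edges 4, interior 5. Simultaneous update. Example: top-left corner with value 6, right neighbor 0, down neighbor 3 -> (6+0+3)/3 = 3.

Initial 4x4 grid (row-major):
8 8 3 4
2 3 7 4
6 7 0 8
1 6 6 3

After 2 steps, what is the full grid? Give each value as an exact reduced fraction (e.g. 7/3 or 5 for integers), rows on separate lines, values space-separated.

After step 1:
  6 11/2 11/2 11/3
  19/4 27/5 17/5 23/4
  4 22/5 28/5 15/4
  13/3 5 15/4 17/3
After step 2:
  65/12 28/5 271/60 179/36
  403/80 469/100 513/100 497/120
  1049/240 122/25 209/50 623/120
  40/9 1049/240 1201/240 79/18

Answer: 65/12 28/5 271/60 179/36
403/80 469/100 513/100 497/120
1049/240 122/25 209/50 623/120
40/9 1049/240 1201/240 79/18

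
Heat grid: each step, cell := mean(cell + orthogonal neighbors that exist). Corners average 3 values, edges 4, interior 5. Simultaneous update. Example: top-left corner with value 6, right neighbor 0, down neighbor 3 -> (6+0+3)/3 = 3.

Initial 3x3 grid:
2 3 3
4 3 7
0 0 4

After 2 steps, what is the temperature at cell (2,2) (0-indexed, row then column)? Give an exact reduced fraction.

Answer: 29/9

Derivation:
Step 1: cell (2,2) = 11/3
Step 2: cell (2,2) = 29/9
Full grid after step 2:
  8/3 809/240 34/9
  599/240 72/25 313/80
  16/9 203/80 29/9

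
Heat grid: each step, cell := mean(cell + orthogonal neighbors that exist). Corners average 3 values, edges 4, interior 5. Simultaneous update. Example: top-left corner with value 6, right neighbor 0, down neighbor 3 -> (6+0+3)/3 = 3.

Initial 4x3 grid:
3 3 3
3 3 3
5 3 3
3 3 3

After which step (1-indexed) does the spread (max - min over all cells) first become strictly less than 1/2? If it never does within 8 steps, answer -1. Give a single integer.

Step 1: max=11/3, min=3, spread=2/3
Step 2: max=211/60, min=3, spread=31/60
Step 3: max=1831/540, min=3, spread=211/540
  -> spread < 1/2 first at step 3
Step 4: max=178897/54000, min=2747/900, spread=14077/54000
Step 5: max=1598407/486000, min=165683/54000, spread=5363/24300
Step 6: max=47480809/14580000, min=92869/30000, spread=93859/583200
Step 7: max=2834674481/874800000, min=151136467/48600000, spread=4568723/34992000
Step 8: max=169244435629/52488000000, min=4555618889/1458000000, spread=8387449/83980800

Answer: 3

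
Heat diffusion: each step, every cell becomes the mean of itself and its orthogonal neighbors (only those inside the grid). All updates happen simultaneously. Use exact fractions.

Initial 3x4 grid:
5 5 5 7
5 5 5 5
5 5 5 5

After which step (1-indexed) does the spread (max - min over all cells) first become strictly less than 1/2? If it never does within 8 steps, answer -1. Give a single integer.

Step 1: max=17/3, min=5, spread=2/3
Step 2: max=50/9, min=5, spread=5/9
Step 3: max=581/108, min=5, spread=41/108
  -> spread < 1/2 first at step 3
Step 4: max=69017/12960, min=5, spread=4217/12960
Step 5: max=4097149/777600, min=18079/3600, spread=38417/155520
Step 6: max=244480211/46656000, min=362597/72000, spread=1903471/9331200
Step 7: max=14597789089/2799360000, min=10915759/2160000, spread=18038617/111974400
Step 8: max=873076182851/167961600000, min=984926759/194400000, spread=883978523/6718464000

Answer: 3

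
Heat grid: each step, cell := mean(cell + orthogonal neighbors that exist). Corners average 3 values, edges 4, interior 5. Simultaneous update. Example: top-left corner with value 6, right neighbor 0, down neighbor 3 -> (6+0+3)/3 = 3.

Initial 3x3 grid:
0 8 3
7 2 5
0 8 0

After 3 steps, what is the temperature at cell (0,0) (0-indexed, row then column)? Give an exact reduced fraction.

Step 1: cell (0,0) = 5
Step 2: cell (0,0) = 7/2
Step 3: cell (0,0) = 311/72
Full grid after step 3:
  311/72 11081/2880 1891/432
  1169/320 2611/600 5273/1440
  589/144 5083/1440 109/27

Answer: 311/72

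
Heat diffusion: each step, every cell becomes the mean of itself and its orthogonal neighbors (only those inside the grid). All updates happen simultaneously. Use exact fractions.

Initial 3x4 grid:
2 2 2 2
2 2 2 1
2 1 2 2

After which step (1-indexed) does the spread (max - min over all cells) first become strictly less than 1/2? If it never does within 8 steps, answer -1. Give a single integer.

Step 1: max=2, min=5/3, spread=1/3
  -> spread < 1/2 first at step 1
Step 2: max=2, min=413/240, spread=67/240
Step 3: max=349/180, min=3733/2160, spread=91/432
Step 4: max=10343/5400, min=226877/129600, spread=4271/25920
Step 5: max=22711/12000, min=13723003/7776000, spread=39749/311040
Step 6: max=4563581/2430000, min=829221977/466560000, spread=1879423/18662400
Step 7: max=1088520041/583200000, min=50029288843/27993600000, spread=3551477/44789760
Step 8: max=5417848787/2916000000, min=3014876923937/1679616000000, spread=846431819/13436928000

Answer: 1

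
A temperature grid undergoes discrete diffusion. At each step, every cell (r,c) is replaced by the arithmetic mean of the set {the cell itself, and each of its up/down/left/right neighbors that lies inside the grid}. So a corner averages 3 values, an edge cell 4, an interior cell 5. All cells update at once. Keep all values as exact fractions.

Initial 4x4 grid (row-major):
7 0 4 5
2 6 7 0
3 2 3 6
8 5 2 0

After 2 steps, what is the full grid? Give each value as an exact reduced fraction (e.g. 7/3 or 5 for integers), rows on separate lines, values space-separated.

Answer: 47/12 293/80 61/16 23/6
293/80 399/100 199/50 55/16
1043/240 96/25 331/100 161/48
40/9 953/240 161/48 89/36

Derivation:
After step 1:
  3 17/4 4 3
  9/2 17/5 4 9/2
  15/4 19/5 4 9/4
  16/3 17/4 5/2 8/3
After step 2:
  47/12 293/80 61/16 23/6
  293/80 399/100 199/50 55/16
  1043/240 96/25 331/100 161/48
  40/9 953/240 161/48 89/36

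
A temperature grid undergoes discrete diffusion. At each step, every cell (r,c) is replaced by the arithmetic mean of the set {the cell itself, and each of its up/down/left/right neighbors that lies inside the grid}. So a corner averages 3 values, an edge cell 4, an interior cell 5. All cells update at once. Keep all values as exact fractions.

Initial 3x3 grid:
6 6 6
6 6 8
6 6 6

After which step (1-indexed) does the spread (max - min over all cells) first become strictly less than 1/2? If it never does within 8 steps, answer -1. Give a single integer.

Answer: 3

Derivation:
Step 1: max=20/3, min=6, spread=2/3
Step 2: max=787/120, min=6, spread=67/120
Step 3: max=6917/1080, min=607/100, spread=1807/5400
  -> spread < 1/2 first at step 3
Step 4: max=2749963/432000, min=16561/2700, spread=33401/144000
Step 5: max=24557933/3888000, min=1663391/270000, spread=3025513/19440000
Step 6: max=9796126867/1555200000, min=89155949/14400000, spread=53531/497664
Step 7: max=585904925849/93312000000, min=24119116051/3888000000, spread=450953/5971968
Step 8: max=35101223560603/5598720000000, min=2900368610519/466560000000, spread=3799043/71663616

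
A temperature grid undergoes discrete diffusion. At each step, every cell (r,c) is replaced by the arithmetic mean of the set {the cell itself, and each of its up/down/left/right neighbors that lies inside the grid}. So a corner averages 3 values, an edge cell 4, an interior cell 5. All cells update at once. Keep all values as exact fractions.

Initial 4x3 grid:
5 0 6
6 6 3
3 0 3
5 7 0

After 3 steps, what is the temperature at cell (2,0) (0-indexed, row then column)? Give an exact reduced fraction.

Answer: 1491/400

Derivation:
Step 1: cell (2,0) = 7/2
Step 2: cell (2,0) = 173/40
Step 3: cell (2,0) = 1491/400
Full grid after step 3:
  1667/432 56921/14400 499/144
  14879/3600 20809/6000 1431/400
  1491/400 11077/3000 10669/3600
  1433/360 11869/3600 871/270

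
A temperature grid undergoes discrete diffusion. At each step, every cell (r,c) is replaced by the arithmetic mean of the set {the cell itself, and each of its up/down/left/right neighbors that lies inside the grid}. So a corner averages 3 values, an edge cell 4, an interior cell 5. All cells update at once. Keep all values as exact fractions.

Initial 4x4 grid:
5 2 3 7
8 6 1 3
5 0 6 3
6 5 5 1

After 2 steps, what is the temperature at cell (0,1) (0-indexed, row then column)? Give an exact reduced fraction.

Answer: 313/80

Derivation:
Step 1: cell (0,1) = 4
Step 2: cell (0,1) = 313/80
Full grid after step 2:
  5 313/80 923/240 133/36
  383/80 108/25 339/100 893/240
  1229/240 391/100 187/50 51/16
  169/36 1079/240 57/16 7/2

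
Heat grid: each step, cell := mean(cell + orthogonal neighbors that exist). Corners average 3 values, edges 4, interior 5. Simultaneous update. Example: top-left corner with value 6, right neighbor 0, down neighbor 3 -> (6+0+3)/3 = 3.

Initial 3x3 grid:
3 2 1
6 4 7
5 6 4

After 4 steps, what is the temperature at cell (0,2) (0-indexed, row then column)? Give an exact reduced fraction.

Step 1: cell (0,2) = 10/3
Step 2: cell (0,2) = 59/18
Step 3: cell (0,2) = 821/216
Step 4: cell (0,2) = 50269/12960
Full grid after step 4:
  25837/6480 114241/28800 50269/12960
  383273/86400 308627/72000 31129/7200
  122083/25920 824821/172800 119593/25920

Answer: 50269/12960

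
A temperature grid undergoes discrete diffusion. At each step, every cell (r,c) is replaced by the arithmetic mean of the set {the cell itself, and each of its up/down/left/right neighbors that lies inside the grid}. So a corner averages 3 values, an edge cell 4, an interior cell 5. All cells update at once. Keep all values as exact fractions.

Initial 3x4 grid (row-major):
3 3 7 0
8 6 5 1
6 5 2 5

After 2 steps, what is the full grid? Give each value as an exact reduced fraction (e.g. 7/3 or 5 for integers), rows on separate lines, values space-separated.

Answer: 91/18 557/120 461/120 55/18
443/80 497/100 407/100 737/240
101/18 311/60 119/30 29/9

Derivation:
After step 1:
  14/3 19/4 15/4 8/3
  23/4 27/5 21/5 11/4
  19/3 19/4 17/4 8/3
After step 2:
  91/18 557/120 461/120 55/18
  443/80 497/100 407/100 737/240
  101/18 311/60 119/30 29/9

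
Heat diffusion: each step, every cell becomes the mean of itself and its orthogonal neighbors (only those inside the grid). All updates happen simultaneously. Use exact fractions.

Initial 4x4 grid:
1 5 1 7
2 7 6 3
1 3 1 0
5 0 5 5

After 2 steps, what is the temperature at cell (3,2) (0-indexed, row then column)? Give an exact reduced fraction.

Step 1: cell (3,2) = 11/4
Step 2: cell (3,2) = 37/12
Full grid after step 2:
  107/36 931/240 931/240 149/36
  383/120 337/100 399/100 811/240
  99/40 16/5 14/5 151/48
  8/3 13/5 37/12 25/9

Answer: 37/12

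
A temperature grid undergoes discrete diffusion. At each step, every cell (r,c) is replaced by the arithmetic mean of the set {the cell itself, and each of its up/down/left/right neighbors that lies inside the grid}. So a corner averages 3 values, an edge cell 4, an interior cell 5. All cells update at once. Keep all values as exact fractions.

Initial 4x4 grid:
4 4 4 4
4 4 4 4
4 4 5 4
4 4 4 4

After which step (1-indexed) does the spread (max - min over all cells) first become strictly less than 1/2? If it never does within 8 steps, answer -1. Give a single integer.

Answer: 1

Derivation:
Step 1: max=17/4, min=4, spread=1/4
  -> spread < 1/2 first at step 1
Step 2: max=211/50, min=4, spread=11/50
Step 3: max=9967/2400, min=4, spread=367/2400
Step 4: max=44771/10800, min=2413/600, spread=1337/10800
Step 5: max=1337669/324000, min=72469/18000, spread=33227/324000
Step 6: max=40094327/9720000, min=436049/108000, spread=849917/9720000
Step 7: max=1200114347/291600000, min=6548533/1620000, spread=21378407/291600000
Step 8: max=35958462371/8748000000, min=1967688343/486000000, spread=540072197/8748000000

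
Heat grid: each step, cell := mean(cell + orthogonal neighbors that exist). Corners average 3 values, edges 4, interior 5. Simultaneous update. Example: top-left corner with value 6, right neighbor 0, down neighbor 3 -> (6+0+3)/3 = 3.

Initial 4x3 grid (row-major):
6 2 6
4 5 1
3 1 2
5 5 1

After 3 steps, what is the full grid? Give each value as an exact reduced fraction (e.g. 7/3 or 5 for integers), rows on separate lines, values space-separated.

Answer: 1391/360 18557/4800 397/120
3107/800 6453/2000 7621/2400
24473/7200 3229/1000 18373/7200
7667/2160 1769/600 5947/2160

Derivation:
After step 1:
  4 19/4 3
  9/2 13/5 7/2
  13/4 16/5 5/4
  13/3 3 8/3
After step 2:
  53/12 287/80 15/4
  287/80 371/100 207/80
  917/240 133/50 637/240
  127/36 33/10 83/36
After step 3:
  1391/360 18557/4800 397/120
  3107/800 6453/2000 7621/2400
  24473/7200 3229/1000 18373/7200
  7667/2160 1769/600 5947/2160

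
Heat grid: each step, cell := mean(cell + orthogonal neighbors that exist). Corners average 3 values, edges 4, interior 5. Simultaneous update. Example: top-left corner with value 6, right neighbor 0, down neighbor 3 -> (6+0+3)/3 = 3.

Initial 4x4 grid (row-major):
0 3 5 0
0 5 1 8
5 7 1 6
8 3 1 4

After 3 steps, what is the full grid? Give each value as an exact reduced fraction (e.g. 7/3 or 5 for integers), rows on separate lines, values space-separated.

After step 1:
  1 13/4 9/4 13/3
  5/2 16/5 4 15/4
  5 21/5 16/5 19/4
  16/3 19/4 9/4 11/3
After step 2:
  9/4 97/40 83/24 31/9
  117/40 343/100 82/25 101/24
  511/120 407/100 92/25 461/120
  181/36 62/15 52/15 32/9
After step 3:
  38/15 3469/1200 11347/3600 100/27
  3859/1200 1613/500 5417/1500 13297/3600
  14653/3600 11743/3000 11003/3000 13757/3600
  4831/1080 3757/900 1669/450 3911/1080

Answer: 38/15 3469/1200 11347/3600 100/27
3859/1200 1613/500 5417/1500 13297/3600
14653/3600 11743/3000 11003/3000 13757/3600
4831/1080 3757/900 1669/450 3911/1080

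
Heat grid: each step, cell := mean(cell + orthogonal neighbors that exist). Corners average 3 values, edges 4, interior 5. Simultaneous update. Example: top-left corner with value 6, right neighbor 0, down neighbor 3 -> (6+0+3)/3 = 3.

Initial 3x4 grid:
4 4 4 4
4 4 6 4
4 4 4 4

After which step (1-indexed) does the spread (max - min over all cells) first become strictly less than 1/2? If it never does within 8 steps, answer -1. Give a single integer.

Step 1: max=9/2, min=4, spread=1/2
Step 2: max=223/50, min=4, spread=23/50
  -> spread < 1/2 first at step 2
Step 3: max=10411/2400, min=813/200, spread=131/480
Step 4: max=92951/21600, min=14791/3600, spread=841/4320
Step 5: max=37102051/8640000, min=2973373/720000, spread=56863/345600
Step 6: max=332574341/77760000, min=26909543/6480000, spread=386393/3110400
Step 7: max=132809723131/31104000000, min=10788358813/2592000000, spread=26795339/248832000
Step 8: max=7948775714129/1866240000000, min=649166149667/155520000000, spread=254051069/2985984000

Answer: 2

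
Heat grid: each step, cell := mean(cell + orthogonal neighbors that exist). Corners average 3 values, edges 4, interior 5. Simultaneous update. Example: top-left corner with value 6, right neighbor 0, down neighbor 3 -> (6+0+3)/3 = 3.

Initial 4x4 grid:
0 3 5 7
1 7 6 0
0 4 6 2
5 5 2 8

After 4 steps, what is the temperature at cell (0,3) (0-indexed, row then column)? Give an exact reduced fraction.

Answer: 18307/4320

Derivation:
Step 1: cell (0,3) = 4
Step 2: cell (0,3) = 13/3
Step 3: cell (0,3) = 3101/720
Step 4: cell (0,3) = 18307/4320
Full grid after step 4:
  100897/32400 3077/864 147071/36000 18307/4320
  33961/10800 329341/90000 245977/60000 306287/72000
  182543/54000 27071/7200 10477/2500 303511/72000
  229121/64800 847607/216000 33389/8000 23101/5400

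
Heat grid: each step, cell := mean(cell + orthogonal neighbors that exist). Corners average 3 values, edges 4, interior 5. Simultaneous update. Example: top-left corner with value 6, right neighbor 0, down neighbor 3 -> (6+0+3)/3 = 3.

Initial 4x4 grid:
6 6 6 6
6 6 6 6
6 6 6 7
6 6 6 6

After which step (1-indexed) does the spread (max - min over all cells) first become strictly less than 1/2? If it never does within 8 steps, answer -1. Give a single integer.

Answer: 1

Derivation:
Step 1: max=19/3, min=6, spread=1/3
  -> spread < 1/2 first at step 1
Step 2: max=751/120, min=6, spread=31/120
Step 3: max=6691/1080, min=6, spread=211/1080
Step 4: max=664843/108000, min=6, spread=16843/108000
Step 5: max=5970643/972000, min=54079/9000, spread=130111/972000
Step 6: max=178602367/29160000, min=3247159/540000, spread=3255781/29160000
Step 7: max=5349153691/874800000, min=3251107/540000, spread=82360351/874800000
Step 8: max=160215316891/26244000000, min=585706441/97200000, spread=2074577821/26244000000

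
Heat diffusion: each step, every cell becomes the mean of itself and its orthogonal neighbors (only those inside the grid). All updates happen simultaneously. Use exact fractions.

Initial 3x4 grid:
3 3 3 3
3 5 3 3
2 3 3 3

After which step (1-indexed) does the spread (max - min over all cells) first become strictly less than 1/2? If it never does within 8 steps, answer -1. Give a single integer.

Answer: 2

Derivation:
Step 1: max=7/2, min=8/3, spread=5/6
Step 2: max=84/25, min=3, spread=9/25
  -> spread < 1/2 first at step 2
Step 3: max=653/200, min=613/200, spread=1/5
Step 4: max=138757/43200, min=22207/7200, spread=1103/8640
Step 5: max=6906089/2160000, min=746911/240000, spread=18389/216000
Step 6: max=495694997/155520000, min=560873/180000, spread=444029/6220800
Step 7: max=29646476423/9331200000, min=1215710627/388800000, spread=3755371/74649600
Step 8: max=592272171719/186624000000, min=73032050543/23328000000, spread=64126139/1492992000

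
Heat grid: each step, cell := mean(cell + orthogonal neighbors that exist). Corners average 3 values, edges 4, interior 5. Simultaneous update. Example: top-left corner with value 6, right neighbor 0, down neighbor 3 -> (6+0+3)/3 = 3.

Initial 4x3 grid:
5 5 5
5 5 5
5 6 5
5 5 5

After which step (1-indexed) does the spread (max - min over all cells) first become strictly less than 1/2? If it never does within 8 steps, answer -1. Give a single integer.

Answer: 1

Derivation:
Step 1: max=21/4, min=5, spread=1/4
  -> spread < 1/2 first at step 1
Step 2: max=523/100, min=5, spread=23/100
Step 3: max=24811/4800, min=2013/400, spread=131/960
Step 4: max=222551/43200, min=36391/7200, spread=841/8640
Step 5: max=88942051/17280000, min=7293373/1440000, spread=56863/691200
Step 6: max=799134341/155520000, min=65789543/12960000, spread=386393/6220800
Step 7: max=319433723131/62208000000, min=26340358813/5184000000, spread=26795339/497664000
Step 8: max=19146215714129/3732480000000, min=1582286149667/311040000000, spread=254051069/5971968000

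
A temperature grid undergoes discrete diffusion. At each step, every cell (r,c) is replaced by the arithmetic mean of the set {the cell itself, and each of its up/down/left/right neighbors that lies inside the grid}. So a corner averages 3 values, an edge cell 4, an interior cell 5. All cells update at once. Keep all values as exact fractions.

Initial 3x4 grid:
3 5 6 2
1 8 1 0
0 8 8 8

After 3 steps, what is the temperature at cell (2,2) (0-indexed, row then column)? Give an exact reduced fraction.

Step 1: cell (2,2) = 25/4
Step 2: cell (2,2) = 1331/240
Step 3: cell (2,2) = 35327/7200
Full grid after step 3:
  683/180 1679/400 1747/450 7831/2160
  599/150 8637/2000 2253/500 6371/1600
  989/240 11549/2400 35327/7200 2549/540

Answer: 35327/7200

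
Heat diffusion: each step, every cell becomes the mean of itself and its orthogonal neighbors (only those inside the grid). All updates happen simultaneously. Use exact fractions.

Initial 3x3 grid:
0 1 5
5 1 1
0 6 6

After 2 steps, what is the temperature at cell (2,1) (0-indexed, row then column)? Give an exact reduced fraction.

Answer: 281/80

Derivation:
Step 1: cell (2,1) = 13/4
Step 2: cell (2,1) = 281/80
Full grid after step 2:
  7/4 533/240 22/9
  299/120 251/100 763/240
  101/36 281/80 65/18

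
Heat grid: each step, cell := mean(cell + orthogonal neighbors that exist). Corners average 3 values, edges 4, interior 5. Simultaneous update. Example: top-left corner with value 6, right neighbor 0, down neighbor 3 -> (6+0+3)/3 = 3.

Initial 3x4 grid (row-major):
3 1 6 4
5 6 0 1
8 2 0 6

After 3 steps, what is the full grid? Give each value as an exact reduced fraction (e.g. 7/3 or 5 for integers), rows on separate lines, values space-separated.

After step 1:
  3 4 11/4 11/3
  11/2 14/5 13/5 11/4
  5 4 2 7/3
After step 2:
  25/6 251/80 781/240 55/18
  163/40 189/50 129/50 227/80
  29/6 69/20 41/15 85/36
After step 3:
  2731/720 8603/2400 21649/7200 3293/1080
  3371/800 6809/2000 3037/1000 13001/4800
  1483/360 4439/1200 2503/900 5711/2160

Answer: 2731/720 8603/2400 21649/7200 3293/1080
3371/800 6809/2000 3037/1000 13001/4800
1483/360 4439/1200 2503/900 5711/2160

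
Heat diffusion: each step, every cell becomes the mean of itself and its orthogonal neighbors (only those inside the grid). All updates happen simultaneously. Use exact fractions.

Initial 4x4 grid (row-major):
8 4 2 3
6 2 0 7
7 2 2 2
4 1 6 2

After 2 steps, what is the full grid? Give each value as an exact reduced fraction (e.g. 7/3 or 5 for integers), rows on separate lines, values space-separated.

After step 1:
  6 4 9/4 4
  23/4 14/5 13/5 3
  19/4 14/5 12/5 13/4
  4 13/4 11/4 10/3
After step 2:
  21/4 301/80 257/80 37/12
  193/40 359/100 261/100 257/80
  173/40 16/5 69/25 719/240
  4 16/5 44/15 28/9

Answer: 21/4 301/80 257/80 37/12
193/40 359/100 261/100 257/80
173/40 16/5 69/25 719/240
4 16/5 44/15 28/9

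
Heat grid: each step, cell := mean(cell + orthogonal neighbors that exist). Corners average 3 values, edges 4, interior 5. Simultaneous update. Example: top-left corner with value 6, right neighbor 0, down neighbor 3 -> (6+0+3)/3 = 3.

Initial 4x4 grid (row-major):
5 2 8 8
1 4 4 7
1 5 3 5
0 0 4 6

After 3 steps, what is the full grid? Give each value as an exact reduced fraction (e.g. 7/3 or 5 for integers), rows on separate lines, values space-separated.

After step 1:
  8/3 19/4 11/2 23/3
  11/4 16/5 26/5 6
  7/4 13/5 21/5 21/4
  1/3 9/4 13/4 5
After step 2:
  61/18 967/240 1387/240 115/18
  311/120 37/10 241/50 1447/240
  223/120 14/5 41/10 409/80
  13/9 253/120 147/40 9/2
After step 3:
  7207/2160 6083/1440 37831/7200 6551/1080
  2077/720 21529/6000 14657/3000 40231/7200
  313/144 437/150 8203/2000 2369/480
  487/270 361/144 863/240 1063/240

Answer: 7207/2160 6083/1440 37831/7200 6551/1080
2077/720 21529/6000 14657/3000 40231/7200
313/144 437/150 8203/2000 2369/480
487/270 361/144 863/240 1063/240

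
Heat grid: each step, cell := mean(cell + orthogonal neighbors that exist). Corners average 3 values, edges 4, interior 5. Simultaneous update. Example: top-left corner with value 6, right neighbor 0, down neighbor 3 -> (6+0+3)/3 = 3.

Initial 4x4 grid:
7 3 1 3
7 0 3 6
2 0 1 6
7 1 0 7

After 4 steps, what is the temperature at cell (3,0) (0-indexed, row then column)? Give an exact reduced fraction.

Step 1: cell (3,0) = 10/3
Step 2: cell (3,0) = 28/9
Step 3: cell (3,0) = 5933/2160
Step 4: cell (3,0) = 181499/64800
Full grid after step 4:
  225931/64800 707053/216000 667829/216000 212753/64800
  180937/54000 535753/180000 546731/180000 354067/108000
  31759/10800 100309/36000 517739/180000 358951/108000
  181499/64800 113497/43200 626597/216000 42157/12960

Answer: 181499/64800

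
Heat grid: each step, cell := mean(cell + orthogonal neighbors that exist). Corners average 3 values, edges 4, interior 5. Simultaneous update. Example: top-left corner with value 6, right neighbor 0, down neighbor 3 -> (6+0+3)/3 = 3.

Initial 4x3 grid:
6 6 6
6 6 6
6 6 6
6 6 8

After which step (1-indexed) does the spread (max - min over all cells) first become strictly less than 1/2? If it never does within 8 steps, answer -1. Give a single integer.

Answer: 3

Derivation:
Step 1: max=20/3, min=6, spread=2/3
Step 2: max=59/9, min=6, spread=5/9
Step 3: max=689/108, min=6, spread=41/108
  -> spread < 1/2 first at step 3
Step 4: max=81977/12960, min=6, spread=4217/12960
Step 5: max=4874749/777600, min=21679/3600, spread=38417/155520
Step 6: max=291136211/46656000, min=434597/72000, spread=1903471/9331200
Step 7: max=17397149089/2799360000, min=13075759/2160000, spread=18038617/111974400
Step 8: max=1041037782851/167961600000, min=1179326759/194400000, spread=883978523/6718464000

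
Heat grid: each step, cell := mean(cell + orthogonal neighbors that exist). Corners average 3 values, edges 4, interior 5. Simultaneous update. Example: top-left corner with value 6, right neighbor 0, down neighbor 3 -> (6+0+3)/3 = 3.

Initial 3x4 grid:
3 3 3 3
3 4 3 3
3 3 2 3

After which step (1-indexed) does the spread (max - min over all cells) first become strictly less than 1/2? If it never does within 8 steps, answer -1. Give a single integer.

Answer: 2

Derivation:
Step 1: max=13/4, min=8/3, spread=7/12
Step 2: max=19/6, min=101/36, spread=13/36
  -> spread < 1/2 first at step 2
Step 3: max=1127/360, min=1235/432, spread=587/2160
Step 4: max=135023/43200, min=187837/64800, spread=5879/25920
Step 5: max=8045707/2592000, min=1423351/486000, spread=272701/1555200
Step 6: max=480657893/155520000, min=343862651/116640000, spread=2660923/18662400
Step 7: max=28712678287/9331200000, min=20743075009/6998400000, spread=126629393/1119744000
Step 8: max=1717121249933/559872000000, min=1249348787231/419904000000, spread=1231748807/13436928000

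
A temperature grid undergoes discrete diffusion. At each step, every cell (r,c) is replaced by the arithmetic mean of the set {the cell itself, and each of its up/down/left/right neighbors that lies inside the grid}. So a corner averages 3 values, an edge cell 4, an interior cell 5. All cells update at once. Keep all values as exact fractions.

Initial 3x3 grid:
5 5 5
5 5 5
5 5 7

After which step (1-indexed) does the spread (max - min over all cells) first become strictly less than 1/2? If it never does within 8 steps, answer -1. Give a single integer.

Answer: 3

Derivation:
Step 1: max=17/3, min=5, spread=2/3
Step 2: max=50/9, min=5, spread=5/9
Step 3: max=581/108, min=5, spread=41/108
  -> spread < 1/2 first at step 3
Step 4: max=34531/6480, min=911/180, spread=347/1296
Step 5: max=2050937/388800, min=9157/1800, spread=2921/15552
Step 6: max=122468539/23328000, min=1105483/216000, spread=24611/186624
Step 7: max=7317122033/1399680000, min=24956741/4860000, spread=207329/2239488
Step 8: max=437933952451/83980800000, min=1334801599/259200000, spread=1746635/26873856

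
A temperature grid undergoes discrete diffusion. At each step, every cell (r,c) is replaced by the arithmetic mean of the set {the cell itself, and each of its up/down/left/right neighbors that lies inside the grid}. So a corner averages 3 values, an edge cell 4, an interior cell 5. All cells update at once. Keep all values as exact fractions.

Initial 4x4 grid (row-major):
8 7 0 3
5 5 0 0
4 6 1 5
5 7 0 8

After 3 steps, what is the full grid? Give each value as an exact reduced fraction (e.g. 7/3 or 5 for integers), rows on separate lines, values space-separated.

After step 1:
  20/3 5 5/2 1
  11/2 23/5 6/5 2
  5 23/5 12/5 7/2
  16/3 9/2 4 13/3
After step 2:
  103/18 563/120 97/40 11/6
  653/120 209/50 127/50 77/40
  613/120 211/50 157/50 367/120
  89/18 553/120 457/120 71/18
After step 3:
  1427/270 15317/3600 1149/400 371/180
  18407/3600 3161/750 1421/500 2807/1200
  17743/3600 6377/1500 503/150 10861/3600
  2639/540 15823/3600 13951/3600 973/270

Answer: 1427/270 15317/3600 1149/400 371/180
18407/3600 3161/750 1421/500 2807/1200
17743/3600 6377/1500 503/150 10861/3600
2639/540 15823/3600 13951/3600 973/270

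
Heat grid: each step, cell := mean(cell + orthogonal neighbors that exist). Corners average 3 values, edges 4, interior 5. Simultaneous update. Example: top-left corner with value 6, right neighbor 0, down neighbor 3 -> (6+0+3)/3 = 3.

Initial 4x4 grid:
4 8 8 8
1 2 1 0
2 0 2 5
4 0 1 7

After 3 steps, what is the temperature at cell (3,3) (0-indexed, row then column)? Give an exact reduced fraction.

Answer: 6623/2160

Derivation:
Step 1: cell (3,3) = 13/3
Step 2: cell (3,3) = 31/9
Step 3: cell (3,3) = 6623/2160
Full grid after step 3:
  8159/2160 29447/7200 32183/7200 9851/2160
  10171/3600 18101/6000 20489/6000 13819/3600
  783/400 4131/2000 15677/6000 11503/3600
  1249/720 1511/800 17951/7200 6623/2160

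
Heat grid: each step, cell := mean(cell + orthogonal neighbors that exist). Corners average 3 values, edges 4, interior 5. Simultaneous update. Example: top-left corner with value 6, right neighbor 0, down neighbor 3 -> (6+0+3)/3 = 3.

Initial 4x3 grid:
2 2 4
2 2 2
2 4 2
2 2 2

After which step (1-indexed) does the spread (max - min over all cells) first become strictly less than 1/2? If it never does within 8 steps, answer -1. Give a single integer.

Answer: 2

Derivation:
Step 1: max=8/3, min=2, spread=2/3
Step 2: max=23/9, min=13/6, spread=7/18
  -> spread < 1/2 first at step 2
Step 3: max=2687/1080, min=2693/1200, spread=2633/10800
Step 4: max=131479/54000, min=82261/36000, spread=647/4320
Step 5: max=9390617/3888000, min=2978539/1296000, spread=455/3888
Step 6: max=558184603/233280000, min=179859101/77760000, spread=186073/2332800
Step 7: max=33354437177/13996800000, min=10812618559/4665600000, spread=1833163/27993600
Step 8: max=1992991033243/839808000000, min=650862609581/279936000000, spread=80806409/1679616000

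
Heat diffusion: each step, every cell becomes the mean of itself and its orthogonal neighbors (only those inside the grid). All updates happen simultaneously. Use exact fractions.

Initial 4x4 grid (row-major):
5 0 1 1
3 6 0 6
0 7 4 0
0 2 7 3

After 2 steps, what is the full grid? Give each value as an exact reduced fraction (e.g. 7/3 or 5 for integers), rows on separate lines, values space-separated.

Answer: 55/18 281/120 287/120 59/36
89/30 169/50 249/100 83/30
157/60 171/50 361/100 179/60
43/18 187/60 56/15 127/36

Derivation:
After step 1:
  8/3 3 1/2 8/3
  7/2 16/5 17/5 7/4
  5/2 19/5 18/5 13/4
  2/3 4 4 10/3
After step 2:
  55/18 281/120 287/120 59/36
  89/30 169/50 249/100 83/30
  157/60 171/50 361/100 179/60
  43/18 187/60 56/15 127/36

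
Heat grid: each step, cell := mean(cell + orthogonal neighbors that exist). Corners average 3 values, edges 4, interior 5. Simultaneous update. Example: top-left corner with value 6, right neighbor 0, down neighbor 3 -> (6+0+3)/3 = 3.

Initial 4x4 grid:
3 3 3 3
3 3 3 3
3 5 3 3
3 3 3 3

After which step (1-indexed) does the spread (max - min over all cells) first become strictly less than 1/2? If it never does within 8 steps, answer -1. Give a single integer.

Step 1: max=7/2, min=3, spread=1/2
Step 2: max=86/25, min=3, spread=11/25
  -> spread < 1/2 first at step 2
Step 3: max=3967/1200, min=3, spread=367/1200
Step 4: max=17771/5400, min=913/300, spread=1337/5400
Step 5: max=527669/162000, min=27469/9000, spread=33227/162000
Step 6: max=15794327/4860000, min=166049/54000, spread=849917/4860000
Step 7: max=471114347/145800000, min=2498533/810000, spread=21378407/145800000
Step 8: max=14088462371/4374000000, min=752688343/243000000, spread=540072197/4374000000

Answer: 2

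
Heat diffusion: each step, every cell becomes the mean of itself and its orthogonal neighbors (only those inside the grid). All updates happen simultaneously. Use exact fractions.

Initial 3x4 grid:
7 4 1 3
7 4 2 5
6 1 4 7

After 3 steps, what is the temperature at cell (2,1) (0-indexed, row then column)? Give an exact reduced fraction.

Answer: 30133/7200

Derivation:
Step 1: cell (2,1) = 15/4
Step 2: cell (2,1) = 931/240
Step 3: cell (2,1) = 30133/7200
Full grid after step 3:
  577/120 4993/1200 693/200 2489/720
  2173/450 24589/6000 1394/375 53881/14400
  9901/2160 30133/7200 28073/7200 4411/1080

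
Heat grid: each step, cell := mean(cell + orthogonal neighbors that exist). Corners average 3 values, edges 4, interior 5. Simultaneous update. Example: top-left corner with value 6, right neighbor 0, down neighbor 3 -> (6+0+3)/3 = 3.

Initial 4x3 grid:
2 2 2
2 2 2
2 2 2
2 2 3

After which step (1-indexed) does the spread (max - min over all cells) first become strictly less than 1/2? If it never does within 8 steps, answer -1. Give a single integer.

Answer: 1

Derivation:
Step 1: max=7/3, min=2, spread=1/3
  -> spread < 1/2 first at step 1
Step 2: max=41/18, min=2, spread=5/18
Step 3: max=473/216, min=2, spread=41/216
Step 4: max=56057/25920, min=2, spread=4217/25920
Step 5: max=3319549/1555200, min=14479/7200, spread=38417/311040
Step 6: max=197824211/93312000, min=290597/144000, spread=1903471/18662400
Step 7: max=11798429089/5598720000, min=8755759/4320000, spread=18038617/223948800
Step 8: max=705114582851/335923200000, min=790526759/388800000, spread=883978523/13436928000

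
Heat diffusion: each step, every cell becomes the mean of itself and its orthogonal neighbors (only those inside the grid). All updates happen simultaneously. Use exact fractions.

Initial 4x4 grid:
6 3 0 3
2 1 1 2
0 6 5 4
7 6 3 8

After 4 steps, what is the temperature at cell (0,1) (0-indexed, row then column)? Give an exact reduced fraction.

Step 1: cell (0,1) = 5/2
Step 2: cell (0,1) = 631/240
Step 3: cell (0,1) = 3569/1440
Step 4: cell (0,1) = 566167/216000
Full grid after step 4:
  35807/12960 566167/216000 520279/216000 78161/32400
  336401/108000 532117/180000 2089/720 626719/216000
  395761/108000 84169/22500 45187/12000 91351/24000
  2699/648 462481/108000 159299/36000 95489/21600

Answer: 566167/216000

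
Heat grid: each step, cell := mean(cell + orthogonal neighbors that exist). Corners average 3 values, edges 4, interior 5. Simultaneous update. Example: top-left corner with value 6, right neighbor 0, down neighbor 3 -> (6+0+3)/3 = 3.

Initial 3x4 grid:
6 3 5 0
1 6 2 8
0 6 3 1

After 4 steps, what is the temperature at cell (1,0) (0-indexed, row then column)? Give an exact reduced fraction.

Step 1: cell (1,0) = 13/4
Step 2: cell (1,0) = 751/240
Step 3: cell (1,0) = 51053/14400
Step 4: cell (1,0) = 2954647/864000
Full grid after step 4:
  475423/129600 391399/108000 409309/108000 465853/129600
  2954647/864000 1323623/360000 1279273/360000 3196577/864000
  442573/129600 732923/216000 262081/72000 151901/43200

Answer: 2954647/864000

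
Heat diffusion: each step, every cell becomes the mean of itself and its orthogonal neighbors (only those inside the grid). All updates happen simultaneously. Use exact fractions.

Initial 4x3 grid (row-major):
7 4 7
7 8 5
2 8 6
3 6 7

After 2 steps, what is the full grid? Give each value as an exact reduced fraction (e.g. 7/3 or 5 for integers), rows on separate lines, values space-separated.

Answer: 37/6 727/120 55/9
117/20 157/25 371/60
31/6 299/50 19/3
44/9 11/2 113/18

Derivation:
After step 1:
  6 13/2 16/3
  6 32/5 13/2
  5 6 13/2
  11/3 6 19/3
After step 2:
  37/6 727/120 55/9
  117/20 157/25 371/60
  31/6 299/50 19/3
  44/9 11/2 113/18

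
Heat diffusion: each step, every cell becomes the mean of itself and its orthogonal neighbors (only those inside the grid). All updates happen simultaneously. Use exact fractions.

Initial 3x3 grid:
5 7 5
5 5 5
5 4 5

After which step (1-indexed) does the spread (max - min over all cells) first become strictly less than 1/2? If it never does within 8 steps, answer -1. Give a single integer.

Answer: 3

Derivation:
Step 1: max=17/3, min=14/3, spread=1
Step 2: max=661/120, min=173/36, spread=253/360
Step 3: max=38477/7200, min=70279/14400, spread=89/192
  -> spread < 1/2 first at step 3
Step 4: max=2286169/432000, min=4289213/864000, spread=755/2304
Step 5: max=135653393/25920000, min=259394911/51840000, spread=6353/27648
Step 6: max=8092105621/1555200000, min=15682358117/3110400000, spread=53531/331776
Step 7: max=483099533237/93312000000, min=945060644599/186624000000, spread=450953/3981312
Step 8: max=28896451897489/5598720000000, min=56902503091853/11197440000000, spread=3799043/47775744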